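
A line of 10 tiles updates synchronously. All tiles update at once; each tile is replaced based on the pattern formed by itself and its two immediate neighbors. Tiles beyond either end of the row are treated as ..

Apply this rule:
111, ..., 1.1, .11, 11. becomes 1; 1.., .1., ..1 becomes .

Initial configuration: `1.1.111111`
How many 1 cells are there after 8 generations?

9

.1.1111111
..11111111
1.11111111
.111111111
.111111111  (fixed point — unchanged through generation 8)
count of 1: 9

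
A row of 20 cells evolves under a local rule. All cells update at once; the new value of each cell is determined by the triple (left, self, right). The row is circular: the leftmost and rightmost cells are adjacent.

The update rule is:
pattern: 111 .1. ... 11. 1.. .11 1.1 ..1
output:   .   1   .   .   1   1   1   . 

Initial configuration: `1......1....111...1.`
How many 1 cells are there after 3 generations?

12

11.....11...1..1..11
..1....1.1..11.11.1.
..11...1111.1.11.111
count of 1: 12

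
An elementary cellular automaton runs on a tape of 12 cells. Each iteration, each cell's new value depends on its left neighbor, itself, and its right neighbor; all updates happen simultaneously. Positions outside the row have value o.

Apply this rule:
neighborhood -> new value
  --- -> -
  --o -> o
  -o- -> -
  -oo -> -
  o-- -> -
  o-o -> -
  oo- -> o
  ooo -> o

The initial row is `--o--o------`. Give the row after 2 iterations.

---o------o-

iteration 1: -o--o------o
iteration 2: ---o------o-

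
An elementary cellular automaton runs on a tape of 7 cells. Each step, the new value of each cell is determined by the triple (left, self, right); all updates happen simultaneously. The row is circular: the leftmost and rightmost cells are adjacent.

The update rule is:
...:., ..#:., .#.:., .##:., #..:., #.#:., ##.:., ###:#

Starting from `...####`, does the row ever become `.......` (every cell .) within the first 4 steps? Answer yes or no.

yes

....##.
.......
all cells are . at step 2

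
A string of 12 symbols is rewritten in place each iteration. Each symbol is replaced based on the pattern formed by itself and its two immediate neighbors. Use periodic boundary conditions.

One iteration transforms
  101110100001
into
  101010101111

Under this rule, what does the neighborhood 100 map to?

0

At position 7 the neighborhood is 100; the next row has 0 there.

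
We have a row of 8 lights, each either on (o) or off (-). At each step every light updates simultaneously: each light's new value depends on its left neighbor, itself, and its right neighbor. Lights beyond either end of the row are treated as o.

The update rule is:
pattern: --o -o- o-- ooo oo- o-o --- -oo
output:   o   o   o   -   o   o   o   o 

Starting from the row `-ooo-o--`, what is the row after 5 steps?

oo-ooooo
-ooo----
oo-ooooo  (repeats step 1; period 2)
step 5: oo-ooooo

oo-ooooo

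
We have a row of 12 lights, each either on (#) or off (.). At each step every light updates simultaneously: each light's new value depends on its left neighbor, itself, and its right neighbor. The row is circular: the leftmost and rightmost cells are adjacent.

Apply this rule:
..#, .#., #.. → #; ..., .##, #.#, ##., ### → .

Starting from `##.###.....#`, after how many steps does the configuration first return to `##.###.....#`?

4

......#...#.
.....###.###
#...#.......
##.###.....#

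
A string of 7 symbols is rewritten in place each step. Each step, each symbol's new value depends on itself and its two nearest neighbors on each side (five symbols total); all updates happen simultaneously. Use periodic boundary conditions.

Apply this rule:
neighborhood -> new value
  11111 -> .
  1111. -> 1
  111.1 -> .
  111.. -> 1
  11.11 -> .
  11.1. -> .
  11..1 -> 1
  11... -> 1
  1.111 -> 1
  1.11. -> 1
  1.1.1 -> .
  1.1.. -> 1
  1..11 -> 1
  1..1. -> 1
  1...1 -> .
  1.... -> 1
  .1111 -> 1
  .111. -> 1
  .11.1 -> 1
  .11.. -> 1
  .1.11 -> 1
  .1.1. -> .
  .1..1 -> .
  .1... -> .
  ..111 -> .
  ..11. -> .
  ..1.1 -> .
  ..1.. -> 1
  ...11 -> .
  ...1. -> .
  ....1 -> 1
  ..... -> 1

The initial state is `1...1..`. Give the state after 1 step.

1...1.1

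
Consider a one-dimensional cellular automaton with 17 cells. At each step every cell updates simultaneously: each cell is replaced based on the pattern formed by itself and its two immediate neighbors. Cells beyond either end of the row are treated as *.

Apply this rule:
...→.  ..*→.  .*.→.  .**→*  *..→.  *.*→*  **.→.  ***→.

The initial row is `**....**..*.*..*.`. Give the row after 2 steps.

................*

......*....*....*
................*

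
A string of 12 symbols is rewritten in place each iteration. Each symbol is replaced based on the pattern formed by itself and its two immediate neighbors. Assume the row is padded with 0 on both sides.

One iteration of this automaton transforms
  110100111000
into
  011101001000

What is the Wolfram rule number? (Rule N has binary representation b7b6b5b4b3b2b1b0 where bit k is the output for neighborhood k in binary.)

102

position 7: 111 → 0  (bit 7 = 0)
position 1: 110 → 1  (bit 6 = 1)
position 2: 101 → 1  (bit 5 = 1)
position 4: 100 → 0  (bit 4 = 0)
position 0: 011 → 0  (bit 3 = 0)
position 3: 010 → 1  (bit 2 = 1)
position 5: 001 → 1  (bit 1 = 1)
position 10: 000 → 0  (bit 0 = 0)
bits b7..b0 = 01100110 = 102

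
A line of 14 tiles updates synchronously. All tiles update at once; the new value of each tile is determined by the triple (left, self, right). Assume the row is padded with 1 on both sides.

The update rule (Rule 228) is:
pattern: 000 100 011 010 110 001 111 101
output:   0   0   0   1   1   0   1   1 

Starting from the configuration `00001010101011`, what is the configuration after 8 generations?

00000000000111

00001111111101
00000111111110
00000011111111
00000001111111
00000000111111
00000000011111
00000000001111
00000000000111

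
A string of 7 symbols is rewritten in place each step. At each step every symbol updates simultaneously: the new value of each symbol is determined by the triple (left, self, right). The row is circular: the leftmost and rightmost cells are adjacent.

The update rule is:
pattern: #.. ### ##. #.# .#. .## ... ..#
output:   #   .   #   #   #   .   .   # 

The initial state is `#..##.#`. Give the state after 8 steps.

###.##.
..##.##
##.##.#
.##.##.
#.##.##
##.##..
.##.###
#.##..#

#.##..#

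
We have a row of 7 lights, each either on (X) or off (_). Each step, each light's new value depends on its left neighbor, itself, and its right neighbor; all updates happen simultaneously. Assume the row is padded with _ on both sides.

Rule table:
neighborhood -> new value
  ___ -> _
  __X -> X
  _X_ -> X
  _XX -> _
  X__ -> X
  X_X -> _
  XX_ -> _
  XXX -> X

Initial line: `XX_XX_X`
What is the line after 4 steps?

step 1: ______X
step 2: _____XX
step 3: ____X__
step 4: ___XXX_

___XXX_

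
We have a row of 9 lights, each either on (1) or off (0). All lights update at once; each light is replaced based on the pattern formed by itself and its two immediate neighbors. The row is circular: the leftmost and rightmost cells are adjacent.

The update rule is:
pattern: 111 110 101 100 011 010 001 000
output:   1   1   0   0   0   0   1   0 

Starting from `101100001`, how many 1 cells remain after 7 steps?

2

step 1: 100100010
step 2: 001000100
step 3: 010001000
step 4: 100010000
step 5: 000100001
step 6: 001000010
step 7: 010000100
count of 1: 2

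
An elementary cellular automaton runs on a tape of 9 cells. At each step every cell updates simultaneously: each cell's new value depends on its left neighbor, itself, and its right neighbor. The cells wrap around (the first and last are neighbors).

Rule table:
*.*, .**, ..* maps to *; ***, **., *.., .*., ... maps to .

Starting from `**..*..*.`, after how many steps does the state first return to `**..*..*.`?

*..*..*.*
..*..*.**
.*..*.**.
*..*.**..
..*.**..*
.*.**..*.
*.**..*..
.**..*..*
**..*..*.

9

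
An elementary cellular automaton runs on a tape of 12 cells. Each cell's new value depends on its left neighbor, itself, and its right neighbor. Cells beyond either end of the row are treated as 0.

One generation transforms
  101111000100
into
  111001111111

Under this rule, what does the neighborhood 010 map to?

1

At position 0 the neighborhood is 010; the next row has 1 there.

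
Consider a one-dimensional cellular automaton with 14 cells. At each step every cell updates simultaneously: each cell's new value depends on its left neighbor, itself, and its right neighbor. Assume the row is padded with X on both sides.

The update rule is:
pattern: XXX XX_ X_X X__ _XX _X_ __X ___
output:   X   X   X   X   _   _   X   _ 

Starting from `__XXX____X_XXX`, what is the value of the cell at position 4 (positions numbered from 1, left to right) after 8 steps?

X

XX_XXX__X_X_XX
XXX_XXXX_X_X_X
XXXX_XXXX_X_X_
XXXXX_XXXX_X_X
XXXXXX_XXXX_X_
XXXXXXX_XXXX_X
XXXXXXXX_XXXX_
XXXXXXXXX_XXXX
position 4 holds X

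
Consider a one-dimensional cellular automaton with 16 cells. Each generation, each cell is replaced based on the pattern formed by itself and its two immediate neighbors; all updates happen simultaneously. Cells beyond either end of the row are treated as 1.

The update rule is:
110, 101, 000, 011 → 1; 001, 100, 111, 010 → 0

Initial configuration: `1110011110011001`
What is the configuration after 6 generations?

1011000110000001

0010010010011001
0000000000011001
0111111111011001
1100000001111001
0101111101001001
1011000110000001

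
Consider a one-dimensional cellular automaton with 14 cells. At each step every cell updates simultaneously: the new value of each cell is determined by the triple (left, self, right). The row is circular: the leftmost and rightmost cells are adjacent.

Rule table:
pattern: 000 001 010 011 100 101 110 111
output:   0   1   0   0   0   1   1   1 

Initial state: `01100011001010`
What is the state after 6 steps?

10101010010100

10100101010100
01001010101001
10010101010010
00101010100101
01010101001010
10101010010100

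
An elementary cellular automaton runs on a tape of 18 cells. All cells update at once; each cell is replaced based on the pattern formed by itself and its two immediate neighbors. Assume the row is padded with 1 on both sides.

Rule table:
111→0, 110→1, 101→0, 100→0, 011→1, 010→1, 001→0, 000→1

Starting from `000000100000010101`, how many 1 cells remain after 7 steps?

8

011110101111010101
010010101001010101
010010101001010101  (fixed point — unchanged through step 7)
count of 1: 8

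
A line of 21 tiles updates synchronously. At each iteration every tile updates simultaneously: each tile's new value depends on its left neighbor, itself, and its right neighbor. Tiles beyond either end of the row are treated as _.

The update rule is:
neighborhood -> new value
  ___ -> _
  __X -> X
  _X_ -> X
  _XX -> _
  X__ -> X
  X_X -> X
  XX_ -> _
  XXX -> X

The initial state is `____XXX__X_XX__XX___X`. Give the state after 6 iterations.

XXX_X_X_XXX_X_XXX_XXX

iteration 1: ___X_X_XXXX__XX__X_XX
iteration 2: __XXXXX_XX_XX__XXXX__
iteration 3: _X_XXX_X__X__XX_XX_X_
iteration 4: XXX_X_XXXXXXX__X__XXX
iteration 5: _X_XXX_XXXXX_XXXXX_X_
iteration 6: XXX_X_X_XXX_X_XXX_XXX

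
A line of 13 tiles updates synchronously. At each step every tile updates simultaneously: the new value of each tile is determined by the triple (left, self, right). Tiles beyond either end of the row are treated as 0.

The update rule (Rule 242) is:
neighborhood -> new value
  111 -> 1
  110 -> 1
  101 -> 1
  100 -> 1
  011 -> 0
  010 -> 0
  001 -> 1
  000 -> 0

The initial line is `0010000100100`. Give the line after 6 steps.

1010101011010

0101001011010
1010110101101
0101011010110
1010101101011
0101010110101
1010101011010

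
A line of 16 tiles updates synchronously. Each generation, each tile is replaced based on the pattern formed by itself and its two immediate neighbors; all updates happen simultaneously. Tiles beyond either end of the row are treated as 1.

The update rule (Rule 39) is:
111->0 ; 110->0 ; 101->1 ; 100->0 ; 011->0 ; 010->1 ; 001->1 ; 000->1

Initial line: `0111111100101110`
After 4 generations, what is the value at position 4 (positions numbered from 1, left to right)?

generation 1: 1000000001110001
generation 2: 0011111110000110
generation 3: 0100000000111001
generation 4: 1101111111000010
position 4 holds 1

1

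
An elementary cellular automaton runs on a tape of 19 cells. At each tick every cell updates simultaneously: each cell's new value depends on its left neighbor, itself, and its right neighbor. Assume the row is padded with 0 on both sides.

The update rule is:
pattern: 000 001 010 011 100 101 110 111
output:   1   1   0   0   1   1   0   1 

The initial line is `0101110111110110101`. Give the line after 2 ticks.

1010101011101001010
0101010101010110101

0101010101010110101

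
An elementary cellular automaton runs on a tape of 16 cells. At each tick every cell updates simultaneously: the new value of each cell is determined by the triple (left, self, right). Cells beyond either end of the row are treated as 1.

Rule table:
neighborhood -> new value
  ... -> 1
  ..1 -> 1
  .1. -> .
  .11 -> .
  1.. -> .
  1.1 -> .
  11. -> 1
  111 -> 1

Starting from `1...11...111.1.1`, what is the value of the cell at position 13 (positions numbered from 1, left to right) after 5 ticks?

tick 1: 1.11.1.11.11....
tick 2: 1..1....1..1.111
tick 3: 1.1..111..1...11
tick 4: 1...1.11.1..11.1
tick 5: 1.11...1...1.1..
position 13 holds .

.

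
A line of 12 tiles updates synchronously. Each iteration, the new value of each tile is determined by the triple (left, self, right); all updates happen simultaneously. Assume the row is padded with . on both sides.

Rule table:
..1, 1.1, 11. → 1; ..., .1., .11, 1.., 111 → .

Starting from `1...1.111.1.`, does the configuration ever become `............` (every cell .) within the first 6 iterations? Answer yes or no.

no

iteration 1: ...1.1..11..
iteration 2: ..1.1..1.1..
iteration 3: .1.1..1.1...
iteration 4: 1.1..1.1....
iteration 5: .1..1.1.....
iteration 6: 1..1.1......
iteration 6 is 1..1.1......, still not uniform .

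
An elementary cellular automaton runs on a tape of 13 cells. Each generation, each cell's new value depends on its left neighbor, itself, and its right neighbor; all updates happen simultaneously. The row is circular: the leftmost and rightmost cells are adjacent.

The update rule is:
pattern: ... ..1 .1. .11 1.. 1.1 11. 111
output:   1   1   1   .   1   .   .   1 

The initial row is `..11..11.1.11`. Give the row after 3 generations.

generation 1: 11..11...1...
generation 2: ..11..1111111
generation 3: 11..11.11111.

11..11.11111.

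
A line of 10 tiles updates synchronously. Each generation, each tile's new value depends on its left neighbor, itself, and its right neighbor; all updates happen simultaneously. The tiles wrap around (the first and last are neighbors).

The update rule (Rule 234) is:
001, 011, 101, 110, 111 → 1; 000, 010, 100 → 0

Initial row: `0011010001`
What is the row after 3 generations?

generation 1: 0111100010
generation 2: 1111100100
generation 3: 1111101001

1111101001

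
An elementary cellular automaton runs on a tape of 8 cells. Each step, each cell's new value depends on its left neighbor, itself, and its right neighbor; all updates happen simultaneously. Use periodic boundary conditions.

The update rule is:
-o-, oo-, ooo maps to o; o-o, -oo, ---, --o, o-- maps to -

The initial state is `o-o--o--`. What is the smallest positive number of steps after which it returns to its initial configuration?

step 1: o-o--o--

1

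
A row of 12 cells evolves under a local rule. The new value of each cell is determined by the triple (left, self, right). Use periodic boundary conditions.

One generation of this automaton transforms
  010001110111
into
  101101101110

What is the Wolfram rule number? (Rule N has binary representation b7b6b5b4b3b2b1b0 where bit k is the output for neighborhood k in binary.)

position 6: 111 → 1  (bit 7 = 1)
position 7: 110 → 0  (bit 6 = 0)
position 0: 101 → 1  (bit 5 = 1)
position 2: 100 → 1  (bit 4 = 1)
position 5: 011 → 1  (bit 3 = 1)
position 1: 010 → 0  (bit 2 = 0)
position 4: 001 → 0  (bit 1 = 0)
position 3: 000 → 1  (bit 0 = 1)
bits b7..b0 = 10111001 = 185

185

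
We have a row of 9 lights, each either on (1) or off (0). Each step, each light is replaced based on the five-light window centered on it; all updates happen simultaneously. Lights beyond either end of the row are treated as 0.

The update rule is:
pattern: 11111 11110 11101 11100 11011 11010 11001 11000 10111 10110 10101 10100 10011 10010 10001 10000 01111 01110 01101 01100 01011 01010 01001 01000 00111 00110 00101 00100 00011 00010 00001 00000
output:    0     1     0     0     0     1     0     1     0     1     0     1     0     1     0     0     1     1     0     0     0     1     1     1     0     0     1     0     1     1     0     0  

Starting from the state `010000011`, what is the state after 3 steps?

101000100
111101010
011010111

011010111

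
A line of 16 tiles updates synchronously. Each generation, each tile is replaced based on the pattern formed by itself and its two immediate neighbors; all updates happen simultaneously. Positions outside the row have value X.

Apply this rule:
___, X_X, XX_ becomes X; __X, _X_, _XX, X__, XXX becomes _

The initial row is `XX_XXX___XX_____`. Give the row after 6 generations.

X___X_XXX___X___

generation 1: _XX__X_X__X_XXX_
generation 2: X_X___X____X__XX
generation 3: XX__X___XX______
generation 4: _X____X__X_XXXX_
generation 5: X__XX_____X___XX
generation 6: X___X_XXX___X___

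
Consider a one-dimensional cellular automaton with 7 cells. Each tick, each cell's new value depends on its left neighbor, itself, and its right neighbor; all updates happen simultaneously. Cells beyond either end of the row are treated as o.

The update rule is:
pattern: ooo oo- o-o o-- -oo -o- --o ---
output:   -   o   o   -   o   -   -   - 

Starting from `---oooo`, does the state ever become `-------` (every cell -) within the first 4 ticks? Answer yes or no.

yes

tick 1: ---o---
tick 2: -------
all cells are - at tick 2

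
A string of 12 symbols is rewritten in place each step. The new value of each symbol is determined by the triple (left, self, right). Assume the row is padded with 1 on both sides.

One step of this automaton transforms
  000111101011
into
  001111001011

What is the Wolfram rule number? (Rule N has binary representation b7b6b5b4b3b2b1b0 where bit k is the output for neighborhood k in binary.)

position 4: 111 → 1  (bit 7 = 1)
position 6: 110 → 0  (bit 6 = 0)
position 7: 101 → 0  (bit 5 = 0)
position 0: 100 → 0  (bit 4 = 0)
position 3: 011 → 1  (bit 3 = 1)
position 8: 010 → 1  (bit 2 = 1)
position 2: 001 → 1  (bit 1 = 1)
position 1: 000 → 0  (bit 0 = 0)
bits b7..b0 = 10001110 = 142

142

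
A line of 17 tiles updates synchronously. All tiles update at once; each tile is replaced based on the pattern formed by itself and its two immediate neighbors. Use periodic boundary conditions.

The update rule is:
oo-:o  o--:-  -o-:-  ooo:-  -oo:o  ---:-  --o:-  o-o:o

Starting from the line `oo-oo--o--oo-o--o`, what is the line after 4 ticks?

-oooo-----ooo---o
oo--o-----o-o----
oo---------o-----
oo---------------

oo---------------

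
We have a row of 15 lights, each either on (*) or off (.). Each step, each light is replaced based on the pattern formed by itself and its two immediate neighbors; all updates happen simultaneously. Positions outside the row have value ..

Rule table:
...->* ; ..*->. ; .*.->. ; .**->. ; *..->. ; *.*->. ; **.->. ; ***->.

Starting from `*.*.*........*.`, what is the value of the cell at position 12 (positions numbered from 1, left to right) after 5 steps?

......******...
*****........**
......******...  (repeats step 1; period 2)
step 5: ......******...
position 12 holds *

*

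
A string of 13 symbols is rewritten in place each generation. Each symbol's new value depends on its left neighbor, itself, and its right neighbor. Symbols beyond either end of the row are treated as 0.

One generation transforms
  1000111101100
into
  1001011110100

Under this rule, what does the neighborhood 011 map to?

At position 4 the neighborhood is 011; the next row has 0 there.

0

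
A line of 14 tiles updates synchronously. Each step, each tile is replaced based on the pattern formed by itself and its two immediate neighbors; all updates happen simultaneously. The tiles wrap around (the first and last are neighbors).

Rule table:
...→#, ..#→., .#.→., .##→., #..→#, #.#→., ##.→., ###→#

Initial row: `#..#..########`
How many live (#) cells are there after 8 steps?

.#..#..#######
..#..#..#####.
#..#..#..###.#
.#..#..#..#...
..#..#..#..###
#..#..#..#..#.
.#..#..#..#...  (repeats step 4; period 3)
step 8: ..#..#..#..###
count of #: 6

6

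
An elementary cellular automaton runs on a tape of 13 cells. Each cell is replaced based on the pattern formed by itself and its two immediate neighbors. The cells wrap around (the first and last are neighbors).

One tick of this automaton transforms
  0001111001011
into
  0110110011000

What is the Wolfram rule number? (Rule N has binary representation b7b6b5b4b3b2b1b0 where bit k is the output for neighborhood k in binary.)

135

position 4: 111 → 1  (bit 7 = 1)
position 6: 110 → 0  (bit 6 = 0)
position 10: 101 → 0  (bit 5 = 0)
position 0: 100 → 0  (bit 4 = 0)
position 3: 011 → 0  (bit 3 = 0)
position 9: 010 → 1  (bit 2 = 1)
position 2: 001 → 1  (bit 1 = 1)
position 1: 000 → 1  (bit 0 = 1)
bits b7..b0 = 10000111 = 135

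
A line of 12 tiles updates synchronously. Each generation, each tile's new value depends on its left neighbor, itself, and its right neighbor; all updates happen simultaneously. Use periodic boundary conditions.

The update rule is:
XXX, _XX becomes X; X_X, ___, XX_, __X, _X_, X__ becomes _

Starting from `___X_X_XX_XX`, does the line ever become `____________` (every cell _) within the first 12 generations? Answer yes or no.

generation 1: _______X__X_
generation 2: ____________
all cells are _ at generation 2

yes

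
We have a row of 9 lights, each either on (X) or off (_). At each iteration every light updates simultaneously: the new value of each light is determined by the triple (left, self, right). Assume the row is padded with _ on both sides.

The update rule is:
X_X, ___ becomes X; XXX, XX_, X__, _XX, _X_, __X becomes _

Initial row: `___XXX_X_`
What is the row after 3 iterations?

XX____X__
___XX___X
XX____X__

XX____X__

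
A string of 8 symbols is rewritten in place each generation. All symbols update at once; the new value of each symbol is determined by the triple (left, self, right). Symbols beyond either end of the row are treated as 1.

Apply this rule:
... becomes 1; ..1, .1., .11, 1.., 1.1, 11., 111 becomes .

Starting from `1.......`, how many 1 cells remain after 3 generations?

6

generation 1: ..11111.
generation 2: ........
generation 3: .111111.
count of 1: 6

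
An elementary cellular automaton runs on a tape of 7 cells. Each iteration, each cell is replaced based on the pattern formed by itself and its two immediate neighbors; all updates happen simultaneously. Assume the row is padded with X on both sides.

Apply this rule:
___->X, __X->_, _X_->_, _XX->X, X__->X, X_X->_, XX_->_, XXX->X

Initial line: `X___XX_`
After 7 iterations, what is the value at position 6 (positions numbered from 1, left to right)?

_

iteration 1: _XX_X__
iteration 2: _X___X_
iteration 3: __XX___
iteration 4: X_X_XX_
iteration 5: ____X__
iteration 6: XXX__X_
iteration 7: XX_X___
position 6 holds _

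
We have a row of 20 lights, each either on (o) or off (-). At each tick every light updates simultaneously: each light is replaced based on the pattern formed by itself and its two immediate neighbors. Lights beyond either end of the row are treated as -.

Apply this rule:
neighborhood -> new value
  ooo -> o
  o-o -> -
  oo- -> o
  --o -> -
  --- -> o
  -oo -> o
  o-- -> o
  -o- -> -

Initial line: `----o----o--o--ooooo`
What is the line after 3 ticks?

ooo--ooo--o--o-ooooo
oooo-oooo--o---ooooo
oooo-ooooo--oo-ooooo

oooo-ooooo--oo-ooooo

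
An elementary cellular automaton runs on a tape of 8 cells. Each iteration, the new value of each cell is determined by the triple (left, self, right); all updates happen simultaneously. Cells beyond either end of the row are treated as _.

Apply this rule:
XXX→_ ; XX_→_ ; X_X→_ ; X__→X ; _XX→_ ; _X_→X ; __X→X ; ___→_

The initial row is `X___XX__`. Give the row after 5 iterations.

X___X___

XX_X__X_
___XXXXX
__X_____
_XXX____
X___X___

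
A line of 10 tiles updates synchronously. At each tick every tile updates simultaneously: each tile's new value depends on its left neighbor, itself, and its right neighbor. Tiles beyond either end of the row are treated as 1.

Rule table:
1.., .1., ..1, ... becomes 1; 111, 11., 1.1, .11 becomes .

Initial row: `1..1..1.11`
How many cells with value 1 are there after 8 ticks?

3

.111111...
.......111
1111111...
.......111  (repeats tick 2; period 2)
tick 8: .......111
count of 1: 3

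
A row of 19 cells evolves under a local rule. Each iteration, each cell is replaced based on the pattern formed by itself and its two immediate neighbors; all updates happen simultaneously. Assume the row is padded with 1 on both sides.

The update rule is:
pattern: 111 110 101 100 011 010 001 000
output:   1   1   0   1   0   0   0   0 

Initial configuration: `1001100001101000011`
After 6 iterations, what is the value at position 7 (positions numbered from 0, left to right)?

0

1100110000100100001
1110011000010010000
1111001100001001000
1111100110000100100
1111110011000010010
1111111001100001000
position 7 holds 0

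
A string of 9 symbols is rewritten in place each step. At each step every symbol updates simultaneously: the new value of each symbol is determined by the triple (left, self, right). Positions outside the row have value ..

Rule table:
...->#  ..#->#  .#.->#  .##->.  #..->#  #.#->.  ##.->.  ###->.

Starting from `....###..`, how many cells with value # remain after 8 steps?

3

####...##
....###..  (repeats step 0; period 2)
step 8: ....###..
count of #: 3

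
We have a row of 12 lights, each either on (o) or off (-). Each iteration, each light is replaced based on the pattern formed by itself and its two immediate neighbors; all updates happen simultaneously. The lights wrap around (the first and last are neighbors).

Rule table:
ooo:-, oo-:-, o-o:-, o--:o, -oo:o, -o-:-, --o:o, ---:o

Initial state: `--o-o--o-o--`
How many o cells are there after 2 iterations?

8

oo---oo---oo
--oooo-oooo-
count of o: 8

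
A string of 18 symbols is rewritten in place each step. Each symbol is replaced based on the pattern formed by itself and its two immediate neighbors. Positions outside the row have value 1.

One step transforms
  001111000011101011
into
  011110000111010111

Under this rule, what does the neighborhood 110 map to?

0

At position 5 the neighborhood is 110; the next row has 0 there.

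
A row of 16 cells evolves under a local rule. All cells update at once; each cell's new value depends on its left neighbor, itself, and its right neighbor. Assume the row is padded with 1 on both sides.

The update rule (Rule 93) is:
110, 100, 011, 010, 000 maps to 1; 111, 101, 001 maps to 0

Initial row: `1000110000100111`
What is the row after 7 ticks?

tick 1: 1110111110110100
tick 2: 0010100010110110
tick 3: 1010111010110110
tick 4: 1010101010110110
tick 5: 1010101010110110  (fixed point — unchanged through tick 7)

1010101010110110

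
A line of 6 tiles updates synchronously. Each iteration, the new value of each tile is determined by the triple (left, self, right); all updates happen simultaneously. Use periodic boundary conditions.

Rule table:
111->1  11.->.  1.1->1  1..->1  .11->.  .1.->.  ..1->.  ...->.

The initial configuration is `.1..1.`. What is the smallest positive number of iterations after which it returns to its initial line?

3

..1..1
1..1..
.1..1.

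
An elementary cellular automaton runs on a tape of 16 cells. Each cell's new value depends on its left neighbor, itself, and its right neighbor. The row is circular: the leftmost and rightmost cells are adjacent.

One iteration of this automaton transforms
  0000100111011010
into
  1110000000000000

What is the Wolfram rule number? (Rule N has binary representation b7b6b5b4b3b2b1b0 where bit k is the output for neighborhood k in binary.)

1

position 8: 111 → 0  (bit 7 = 0)
position 9: 110 → 0  (bit 6 = 0)
position 10: 101 → 0  (bit 5 = 0)
position 5: 100 → 0  (bit 4 = 0)
position 7: 011 → 0  (bit 3 = 0)
position 4: 010 → 0  (bit 2 = 0)
position 3: 001 → 0  (bit 1 = 0)
position 0: 000 → 1  (bit 0 = 1)
bits b7..b0 = 00000001 = 1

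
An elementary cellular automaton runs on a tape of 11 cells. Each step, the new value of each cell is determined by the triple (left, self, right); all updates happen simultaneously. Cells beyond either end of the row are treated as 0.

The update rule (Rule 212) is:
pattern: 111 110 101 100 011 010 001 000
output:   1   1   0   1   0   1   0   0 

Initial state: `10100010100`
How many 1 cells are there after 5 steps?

5

step 1: 10110010110
step 2: 10011010011
step 3: 11001011001
step 4: 01101001101
step 5: 00101100101
count of 1: 5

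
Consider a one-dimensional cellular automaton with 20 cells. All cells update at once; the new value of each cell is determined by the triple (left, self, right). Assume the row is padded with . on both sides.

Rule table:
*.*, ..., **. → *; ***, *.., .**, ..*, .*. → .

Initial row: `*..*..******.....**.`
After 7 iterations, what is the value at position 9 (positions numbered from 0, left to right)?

.

...........*.***..*.
**********..*..*....
.........*.......***
********...*****...*
.......*.*.....*.*..
******..*..***..*..*
.....*.......*......
position 9 holds .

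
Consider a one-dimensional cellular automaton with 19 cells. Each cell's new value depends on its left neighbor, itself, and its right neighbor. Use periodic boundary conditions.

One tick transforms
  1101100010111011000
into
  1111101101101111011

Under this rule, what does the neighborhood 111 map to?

At position 11 the neighborhood is 111; the next row has 0 there.

0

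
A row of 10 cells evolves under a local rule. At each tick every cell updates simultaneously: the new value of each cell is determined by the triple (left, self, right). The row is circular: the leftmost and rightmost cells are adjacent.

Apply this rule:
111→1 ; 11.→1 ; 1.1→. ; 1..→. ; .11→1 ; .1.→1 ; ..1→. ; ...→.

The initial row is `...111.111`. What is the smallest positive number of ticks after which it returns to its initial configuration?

1

...111.111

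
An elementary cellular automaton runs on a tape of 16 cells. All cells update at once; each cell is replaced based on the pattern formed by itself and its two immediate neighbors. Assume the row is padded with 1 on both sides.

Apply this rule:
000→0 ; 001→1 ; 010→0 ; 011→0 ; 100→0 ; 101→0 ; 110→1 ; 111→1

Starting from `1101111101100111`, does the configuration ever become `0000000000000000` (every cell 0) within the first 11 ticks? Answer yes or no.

no

1100111100101011
1101011101000001
1100001100000010
1100010100000100
1100100000001001
1101000000010010
1100000000100100
1100000001001001
1100000010010010
1100000100100100
1100001001001001
tick 11 is 1100001001001001, still not uniform 0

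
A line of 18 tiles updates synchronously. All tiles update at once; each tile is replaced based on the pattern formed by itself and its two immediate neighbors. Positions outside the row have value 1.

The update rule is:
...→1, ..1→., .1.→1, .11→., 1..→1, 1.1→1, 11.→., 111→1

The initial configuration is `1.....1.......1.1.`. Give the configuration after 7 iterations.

iteration 1: .1111.1111111.1111
iteration 2: 1.11.1.11111.1.111
iteration 3: .1..111.111.111.11
iteration 4: 111..1.1.1.1.1.1.1
iteration 5: 11.1.111111111111.
iteration 6: 1.111.1111111111.1
iteration 7: .1.1.1.11111111.1.

.1.1.1.11111111.1.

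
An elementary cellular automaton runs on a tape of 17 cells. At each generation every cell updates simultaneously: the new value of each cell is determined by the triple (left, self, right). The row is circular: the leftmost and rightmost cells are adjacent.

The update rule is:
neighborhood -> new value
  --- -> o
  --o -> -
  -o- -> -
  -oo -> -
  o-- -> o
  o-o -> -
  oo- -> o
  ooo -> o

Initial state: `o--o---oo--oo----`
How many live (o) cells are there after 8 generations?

9

generation 1: -o--oo--oo--oooo-
generation 2: --o--oo--oo--oooo
generation 3: o--o--oo--oo--ooo
generation 4: oo--o--oo--oo--oo
generation 5: ooo--o--oo--oo--o
generation 6: oooo--o--oo--oo--
generation 7: -oooo--o--oo--oo-
generation 8: --oooo--o--oo--oo
count of o: 9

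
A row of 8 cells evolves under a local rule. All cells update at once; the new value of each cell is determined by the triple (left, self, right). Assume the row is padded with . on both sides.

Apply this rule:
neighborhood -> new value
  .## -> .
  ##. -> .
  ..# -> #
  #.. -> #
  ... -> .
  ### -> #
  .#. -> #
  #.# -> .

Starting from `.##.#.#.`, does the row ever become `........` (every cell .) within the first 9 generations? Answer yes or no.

no

generation 1: #...#.##
generation 2: ##.##...
generation 3: .....#..
generation 4: ....###.
generation 5: ...#.#.#
generation 6: ..##.#.#
generation 7: .#...#.#
generation 8: ###.##.#
generation 9: .#.....#
generation 9 is .#.....#, still not uniform .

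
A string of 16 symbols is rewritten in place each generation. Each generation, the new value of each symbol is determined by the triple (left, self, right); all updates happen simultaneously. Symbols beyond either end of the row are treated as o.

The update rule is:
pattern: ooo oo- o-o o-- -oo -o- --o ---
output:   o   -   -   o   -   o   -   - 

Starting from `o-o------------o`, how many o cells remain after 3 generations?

generation 1: --oo------------
generation 2: o---o-----------
generation 3: -o--oo----------
count of o: 3

3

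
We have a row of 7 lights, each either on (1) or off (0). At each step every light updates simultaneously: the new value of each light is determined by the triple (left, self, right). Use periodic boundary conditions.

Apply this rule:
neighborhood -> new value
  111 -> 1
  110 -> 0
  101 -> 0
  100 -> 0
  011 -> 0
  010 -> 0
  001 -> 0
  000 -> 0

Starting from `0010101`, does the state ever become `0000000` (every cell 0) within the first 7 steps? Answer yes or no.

0000000
all cells are 0 at step 1

yes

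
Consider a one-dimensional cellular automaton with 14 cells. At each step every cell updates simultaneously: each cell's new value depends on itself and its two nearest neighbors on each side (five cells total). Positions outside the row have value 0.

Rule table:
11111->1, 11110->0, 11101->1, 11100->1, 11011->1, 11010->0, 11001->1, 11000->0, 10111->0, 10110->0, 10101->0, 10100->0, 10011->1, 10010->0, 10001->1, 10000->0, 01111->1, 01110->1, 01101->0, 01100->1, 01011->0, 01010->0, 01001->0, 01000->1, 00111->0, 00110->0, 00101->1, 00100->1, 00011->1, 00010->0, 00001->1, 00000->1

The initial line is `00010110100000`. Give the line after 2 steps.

00001011010011

11010000010111
00001011010011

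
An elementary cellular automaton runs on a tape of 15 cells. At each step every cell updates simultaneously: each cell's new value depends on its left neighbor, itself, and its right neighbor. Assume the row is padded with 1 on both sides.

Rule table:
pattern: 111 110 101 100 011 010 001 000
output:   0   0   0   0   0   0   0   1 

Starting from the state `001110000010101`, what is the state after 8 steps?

step 1: 000000111000000
step 2: 011110000011110
step 3: 000000111000000  (repeats step 1; period 2)
step 8: 011110000011110

011110000011110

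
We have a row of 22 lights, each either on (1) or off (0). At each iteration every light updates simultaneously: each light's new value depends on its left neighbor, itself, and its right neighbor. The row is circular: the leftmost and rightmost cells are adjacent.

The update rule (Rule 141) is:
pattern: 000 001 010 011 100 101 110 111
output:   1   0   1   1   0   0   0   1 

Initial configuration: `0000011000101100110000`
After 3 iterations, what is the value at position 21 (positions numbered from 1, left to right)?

1111010010101000100111
1110010010101010100111
1100010010101010100111
position 21 holds 1

1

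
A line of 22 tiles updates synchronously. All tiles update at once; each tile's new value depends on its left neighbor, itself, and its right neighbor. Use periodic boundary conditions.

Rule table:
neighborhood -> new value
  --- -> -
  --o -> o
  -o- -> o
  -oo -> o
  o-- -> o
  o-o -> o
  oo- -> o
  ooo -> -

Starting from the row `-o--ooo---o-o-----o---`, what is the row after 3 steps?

oo-oo----oo-oooooooo--

step 1: ooooo-oo-ooooo---ooo--
step 2: o---oooooo---oo-oo-ooo
step 3: oo-oo----oo-oooooooo--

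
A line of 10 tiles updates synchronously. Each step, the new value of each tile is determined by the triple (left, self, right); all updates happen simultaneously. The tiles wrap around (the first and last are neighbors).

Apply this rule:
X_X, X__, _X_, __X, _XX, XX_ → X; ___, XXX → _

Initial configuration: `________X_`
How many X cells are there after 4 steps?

_______XXX
X_____XX_X
XX___XXXXX
_XX_XX____
count of X: 4

4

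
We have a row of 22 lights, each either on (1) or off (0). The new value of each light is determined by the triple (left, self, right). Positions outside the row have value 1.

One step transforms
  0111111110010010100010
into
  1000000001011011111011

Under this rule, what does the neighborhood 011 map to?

0

At position 1 the neighborhood is 011; the next row has 0 there.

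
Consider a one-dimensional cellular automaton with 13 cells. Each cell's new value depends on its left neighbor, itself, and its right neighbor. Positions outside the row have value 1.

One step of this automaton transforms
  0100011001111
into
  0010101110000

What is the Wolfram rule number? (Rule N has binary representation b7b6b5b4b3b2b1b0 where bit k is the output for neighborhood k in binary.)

position 10: 111 → 0  (bit 7 = 0)
position 6: 110 → 1  (bit 6 = 1)
position 0: 101 → 0  (bit 5 = 0)
position 2: 100 → 1  (bit 4 = 1)
position 5: 011 → 0  (bit 3 = 0)
position 1: 010 → 0  (bit 2 = 0)
position 4: 001 → 1  (bit 1 = 1)
position 3: 000 → 0  (bit 0 = 0)
bits b7..b0 = 01010010 = 82

82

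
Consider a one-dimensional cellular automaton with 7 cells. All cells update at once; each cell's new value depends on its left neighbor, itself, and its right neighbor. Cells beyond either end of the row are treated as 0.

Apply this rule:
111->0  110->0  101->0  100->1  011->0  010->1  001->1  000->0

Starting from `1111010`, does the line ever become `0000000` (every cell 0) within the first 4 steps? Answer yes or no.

0000011
0000100
0001110
0010001
step 4 is 0010001, still not uniform 0

no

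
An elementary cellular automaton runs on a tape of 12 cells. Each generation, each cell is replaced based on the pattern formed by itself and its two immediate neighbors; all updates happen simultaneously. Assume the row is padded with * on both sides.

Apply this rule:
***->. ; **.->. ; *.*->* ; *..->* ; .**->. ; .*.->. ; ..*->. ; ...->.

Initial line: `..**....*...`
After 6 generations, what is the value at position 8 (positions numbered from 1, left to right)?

.

*...*....*..
.*...*....*.
*.*...*....*
.*.*...*....
*.*.*...*...
.*.*.*...*..
position 8 holds .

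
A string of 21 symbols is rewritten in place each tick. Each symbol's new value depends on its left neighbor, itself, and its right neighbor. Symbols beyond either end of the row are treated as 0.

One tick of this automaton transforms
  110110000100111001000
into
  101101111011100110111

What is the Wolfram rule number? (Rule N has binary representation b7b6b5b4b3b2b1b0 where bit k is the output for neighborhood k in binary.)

59

position 13: 111 → 0  (bit 7 = 0)
position 1: 110 → 0  (bit 6 = 0)
position 2: 101 → 1  (bit 5 = 1)
position 5: 100 → 1  (bit 4 = 1)
position 0: 011 → 1  (bit 3 = 1)
position 9: 010 → 0  (bit 2 = 0)
position 8: 001 → 1  (bit 1 = 1)
position 6: 000 → 1  (bit 0 = 1)
bits b7..b0 = 00111011 = 59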